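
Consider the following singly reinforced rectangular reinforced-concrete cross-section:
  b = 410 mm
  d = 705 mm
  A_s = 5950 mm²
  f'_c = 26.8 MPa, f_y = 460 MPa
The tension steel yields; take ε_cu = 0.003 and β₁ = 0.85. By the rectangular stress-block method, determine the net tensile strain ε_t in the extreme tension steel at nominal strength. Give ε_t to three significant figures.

a = A_s f_y/(0.85 f'_c b) = 293.05 mm.
β₁ = 0.85, so c = a/β₁ = 293.05/0.85 = 344.76 mm.
From the linear strain diagram with ε_cu = 0.003: ε_t = 0.003 (d − c)/c = 0.003 × (705 − 344.76)/344.76 = 0.00313.
ε_t < 0.004 — the section is over-reinforced for flexure under ACI limits.

ε_t ≈ 0.00313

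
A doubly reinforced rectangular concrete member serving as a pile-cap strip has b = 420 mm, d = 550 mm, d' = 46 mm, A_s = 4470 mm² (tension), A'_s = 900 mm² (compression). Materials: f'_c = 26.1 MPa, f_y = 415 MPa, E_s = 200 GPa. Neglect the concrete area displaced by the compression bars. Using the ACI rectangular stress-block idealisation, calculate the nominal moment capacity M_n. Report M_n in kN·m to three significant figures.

M_n ≈ 885 kN·m

Assume both tension and compression steel yield.
Net tension couple steel: A_s − A'_s = 3570 mm².
a = (A_s − A'_s) f_y / (0.85 f'_c b) = 1481550/(0.85 × 26.1 × 420) = 159.00 mm.
c = a/β₁ = 159.00/0.85 = 187.06 mm; ε'_s = 0.003(c − d')/c = 0.0023 ≥ f_y/E_s = 0.0021, so compression steel does yield.
M_n = (A_s − A'_s) f_y (d − a/2) + A'_s f_y (d − d') = [1481550 × (550 − 79.5) + 373500 × (550 − 46)] × 10⁻⁶ = 697.07 + 188.24 = 885.31 kN·m.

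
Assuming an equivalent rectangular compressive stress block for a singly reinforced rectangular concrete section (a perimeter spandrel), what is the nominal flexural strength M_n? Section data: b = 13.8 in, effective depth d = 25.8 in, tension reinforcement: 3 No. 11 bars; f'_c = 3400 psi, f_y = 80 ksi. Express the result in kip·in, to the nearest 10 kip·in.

A_s = 3 × 1.56 = 4.68 in².
T = A_s f_y = 4.68 × 80 = 374.4 kips.
a = T/(0.85 f'_c b) = 374.4/(0.85 × 3.4 × 13.8) = 9.388 in.
M_n = T(d − a/2) = 374.4 × (25.8 − 4.694) = 7902.1 kip·in.

M_n ≈ 7900 kip·in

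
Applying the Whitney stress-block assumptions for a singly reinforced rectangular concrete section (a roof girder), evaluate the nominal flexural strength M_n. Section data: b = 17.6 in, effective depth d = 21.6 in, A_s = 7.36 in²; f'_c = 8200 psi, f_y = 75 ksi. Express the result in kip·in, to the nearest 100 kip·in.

M_n ≈ 10700 kip·in

T = A_s f_y = 7.36 × 75 = 552 kips.
a = T/(0.85 f'_c b) = 552/(0.85 × 8.2 × 17.6) = 4.500 in.
M_n = T(d − a/2) = 552 × (21.6 − 2.25) = 10681.2 kip·in.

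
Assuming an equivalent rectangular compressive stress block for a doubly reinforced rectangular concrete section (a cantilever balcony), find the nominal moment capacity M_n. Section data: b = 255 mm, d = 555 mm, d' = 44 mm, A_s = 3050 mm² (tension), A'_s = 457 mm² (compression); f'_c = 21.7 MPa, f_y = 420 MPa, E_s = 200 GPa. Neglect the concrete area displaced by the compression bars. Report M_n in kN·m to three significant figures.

M_n ≈ 576 kN·m

Assume both tension and compression steel yield.
Net tension couple steel: A_s − A'_s = 2593 mm².
a = (A_s − A'_s) f_y / (0.85 f'_c b) = 1089060/(0.85 × 21.7 × 255) = 231.54 mm.
c = a/β₁ = 231.54/0.85 = 272.40 mm; ε'_s = 0.003(c − d')/c = 0.0025 ≥ f_y/E_s = 0.0021, so compression steel does yield.
M_n = (A_s − A'_s) f_y (d − a/2) + A'_s f_y (d − d') = [1089060 × (555 − 115.77) + 191940 × (555 − 44)] × 10⁻⁶ = 478.35 + 98.08 = 576.43 kN·m.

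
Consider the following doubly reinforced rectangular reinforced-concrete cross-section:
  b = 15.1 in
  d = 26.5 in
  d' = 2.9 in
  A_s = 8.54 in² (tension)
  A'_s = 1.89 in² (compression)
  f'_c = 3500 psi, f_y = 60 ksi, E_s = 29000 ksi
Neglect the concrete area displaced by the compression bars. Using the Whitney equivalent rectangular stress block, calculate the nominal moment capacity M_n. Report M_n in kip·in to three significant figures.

M_n ≈ 11500 kip·in

Assume both steels yield.
a = (A_s − A'_s) f_y/(0.85 f'_c b) = (8.54 − 1.89) × 60/(0.85 × 3.5 × 15.1) = 8.882 in.
c = a/β₁ = 8.882/0.85 = 10.449 in; ε'_s = 0.003(c − d')/c = 0.0022 ≥ ε_y = 0.0021, so the compression steel yields.
M_n = (A_s − A'_s) f_y (d − a/2) + A'_s f_y (d − d') = 399 × (26.5 − 4.441) + 113.4 × (26.5 − 2.9) = 8801.5 + 2676.2 = 11477.7 kip·in.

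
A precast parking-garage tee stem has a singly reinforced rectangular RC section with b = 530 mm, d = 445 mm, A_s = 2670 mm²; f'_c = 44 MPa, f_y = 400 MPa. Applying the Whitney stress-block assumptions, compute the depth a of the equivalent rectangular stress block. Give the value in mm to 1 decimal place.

a ≈ 53.9 mm

T = A_s f_y = 2670 × 400 = 1068000 N = 1068 kN.
Setting C = 0.85 f'_c a b equal to T: a = 1068000/(0.85 × 44 × 530) = 53.9 mm.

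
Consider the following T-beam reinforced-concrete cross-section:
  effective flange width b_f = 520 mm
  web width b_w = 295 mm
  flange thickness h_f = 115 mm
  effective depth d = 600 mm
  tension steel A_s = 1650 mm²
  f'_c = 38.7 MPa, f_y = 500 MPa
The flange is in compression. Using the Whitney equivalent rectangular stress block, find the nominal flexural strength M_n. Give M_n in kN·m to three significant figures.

Tension: T = A_s f_y = 1650 × 500 = 825000 N.
Try a within the flange: a = T/(0.85 f'_c b_f) = 825000/(0.85 × 38.7 × 520) = 48.23 mm.
Since a = 48.23 ≤ h_f = 115 mm, the stress block lies entirely in the flange; analyse as a rectangular beam of width b_f.
M_n = T(d − a/2) = 825000 × (600 − 24.115) = 475.11 × 10⁶ N·mm.
M_n = 475.11 kN·m.

M_n ≈ 475 kN·m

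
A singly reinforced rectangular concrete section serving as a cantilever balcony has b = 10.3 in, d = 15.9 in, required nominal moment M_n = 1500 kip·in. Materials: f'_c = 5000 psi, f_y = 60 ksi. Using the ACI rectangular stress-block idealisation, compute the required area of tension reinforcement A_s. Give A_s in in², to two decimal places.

From M_n = 0.85 f'_c a b (d − a/2):
a = d − √(d² − 2M_n/(0.85 f'_c b)) = 15.9 − √(15.9² − 2 × 1500/(0.85 × 5 × 10.3)) = 2.325 in.
A_s = 0.85 f'_c a b / f_y = 0.85 × 5 × 2.325 × 10.3 / 60 = 1.696 in².

A_s ≈ 1.70 in²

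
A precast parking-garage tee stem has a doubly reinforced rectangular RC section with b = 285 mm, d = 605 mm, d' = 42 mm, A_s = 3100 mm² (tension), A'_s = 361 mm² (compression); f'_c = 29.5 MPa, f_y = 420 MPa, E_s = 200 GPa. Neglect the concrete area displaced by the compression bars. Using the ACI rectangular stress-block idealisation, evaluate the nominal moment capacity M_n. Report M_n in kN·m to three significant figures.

M_n ≈ 689 kN·m

Assume both tension and compression steel yield.
Net tension couple steel: A_s − A'_s = 2739 mm².
a = (A_s − A'_s) f_y / (0.85 f'_c b) = 1150380/(0.85 × 29.5 × 285) = 160.97 mm.
c = a/β₁ = 160.97/0.839 = 191.86 mm; ε'_s = 0.003(c − d')/c = 0.0023 ≥ f_y/E_s = 0.0021, so compression steel does yield.
M_n = (A_s − A'_s) f_y (d − a/2) + A'_s f_y (d − d') = [1150380 × (605 − 80.485) + 151620 × (605 − 42)] × 10⁻⁶ = 603.39 + 85.36 = 688.75 kN·m.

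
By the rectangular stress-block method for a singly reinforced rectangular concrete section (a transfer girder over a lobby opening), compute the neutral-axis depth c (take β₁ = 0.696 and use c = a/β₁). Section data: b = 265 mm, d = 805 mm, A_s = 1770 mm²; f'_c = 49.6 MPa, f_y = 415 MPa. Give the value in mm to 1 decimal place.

T = A_s f_y = 1770 × 415 = 734550 N = 734.55 kN.
Setting C = 0.85 f'_c a b equal to T: a = 734550/(0.85 × 49.6 × 265) = 65.747 mm.
With β₁ = 0.696, c = a/β₁ = 65.747/0.696 = 94.5 mm.

c ≈ 94.5 mm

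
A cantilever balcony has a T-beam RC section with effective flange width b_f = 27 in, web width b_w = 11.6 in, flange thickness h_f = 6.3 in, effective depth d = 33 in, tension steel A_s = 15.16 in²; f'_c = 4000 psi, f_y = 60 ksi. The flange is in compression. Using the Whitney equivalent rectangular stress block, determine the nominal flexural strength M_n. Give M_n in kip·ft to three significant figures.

Tension: T = A_s f_y = 15.16 × 60 = 909.6 kips.
Try a within the flange: a = T/(0.85 f'_c b_f) = 909.6/(0.85 × 4 × 27) = 9.908 in.
a = 9.908 > h_f = 6.3 in: the block extends into the web. Split into flange-overhang and web parts.
C_f = 0.85 f'_c (b_f − b_w) h_f = 0.85 × 4 × (27 − 11.6) × 6.3 = 329.9 kips.
Remaining web compression depth: a_w = (T − C_f)/(0.85 f'_c b_w) = (909.6 − 329.9)/(0.85 × 4 × 11.6) = 14.698 in.
M_n = C_f(d − h_f/2) + (T − C_f)(d − a_w/2) = 329.9 × (33 − 3.15) + 579.7 × (33 − 7.349) = 9847.5 + 14869.9 = 24717.4 kip·in.
M_n = 24717.4/12 = 2059.78 kip·ft.

M_n ≈ 2060 kip·ft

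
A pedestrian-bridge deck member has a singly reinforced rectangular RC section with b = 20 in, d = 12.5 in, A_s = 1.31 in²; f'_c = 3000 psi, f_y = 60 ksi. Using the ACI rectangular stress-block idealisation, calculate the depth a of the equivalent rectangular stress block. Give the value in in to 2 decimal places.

T = A_s f_y = 1.31 × 60 = 78.6 kips.
a = T/(0.85 f'_c b) = 78.6/(0.85 × 3 × 20) = 1.54 in.

a ≈ 1.54 in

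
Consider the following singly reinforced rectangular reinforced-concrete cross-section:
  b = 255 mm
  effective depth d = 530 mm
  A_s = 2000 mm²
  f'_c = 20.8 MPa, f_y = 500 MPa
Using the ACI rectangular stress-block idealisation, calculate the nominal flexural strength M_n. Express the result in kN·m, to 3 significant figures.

M_n ≈ 419 kN·m

T = A_s f_y = 2000 × 500 = 1000000 N = 1000 kN.
From C = T: a = T/(0.85 f'_c b) = 1000000/(0.85 × 20.8 × 255) = 221.81 mm.
M_n = T(d − a/2) = 1000 kN × (530 − 110.905) mm = 419.10 kN·m.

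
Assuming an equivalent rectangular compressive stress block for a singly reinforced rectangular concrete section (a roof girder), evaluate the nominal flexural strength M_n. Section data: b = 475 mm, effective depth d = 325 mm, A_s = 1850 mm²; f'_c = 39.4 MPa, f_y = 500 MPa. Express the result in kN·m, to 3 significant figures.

T = A_s f_y = 1850 × 500 = 925000 N = 925 kN.
From C = T: a = T/(0.85 f'_c b) = 925000/(0.85 × 39.4 × 475) = 58.15 mm.
M_n = T(d − a/2) = 925 kN × (325 − 29.075) mm = 273.73 kN·m.

M_n ≈ 274 kN·m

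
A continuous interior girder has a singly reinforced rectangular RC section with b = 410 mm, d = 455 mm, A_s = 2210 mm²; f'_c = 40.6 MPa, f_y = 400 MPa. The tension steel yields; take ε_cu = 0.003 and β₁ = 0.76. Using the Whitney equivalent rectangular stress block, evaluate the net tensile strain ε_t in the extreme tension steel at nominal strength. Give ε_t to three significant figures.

ε_t ≈ 0.0136

a = A_s f_y/(0.85 f'_c b) = 62.48 mm.
β₁ = 0.76, so c = a/β₁ = 62.48/0.76 = 82.21 mm.
From the linear strain diagram with ε_cu = 0.003: ε_t = 0.003 (d − c)/c = 0.003 × (455 − 82.21)/82.21 = 0.0136.
Since ε_t ≥ 0.005, the section is tension-controlled.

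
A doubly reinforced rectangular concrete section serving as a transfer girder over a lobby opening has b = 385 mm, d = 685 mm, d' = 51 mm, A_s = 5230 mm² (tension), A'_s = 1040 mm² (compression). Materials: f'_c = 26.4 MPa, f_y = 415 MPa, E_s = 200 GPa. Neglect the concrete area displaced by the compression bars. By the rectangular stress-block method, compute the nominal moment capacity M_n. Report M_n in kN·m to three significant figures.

M_n ≈ 1290 kN·m

Assume both tension and compression steel yield.
Net tension couple steel: A_s − A'_s = 4190 mm².
a = (A_s − A'_s) f_y / (0.85 f'_c b) = 1738850/(0.85 × 26.4 × 385) = 201.27 mm.
c = a/β₁ = 201.27/0.85 = 236.79 mm; ε'_s = 0.003(c − d')/c = 0.0024 ≥ f_y/E_s = 0.0021, so compression steel does yield.
M_n = (A_s − A'_s) f_y (d − a/2) + A'_s f_y (d − d') = [1738850 × (685 − 100.635) + 431600 × (685 − 51)] × 10⁻⁶ = 1016.12 + 273.63 = 1289.75 kN·m.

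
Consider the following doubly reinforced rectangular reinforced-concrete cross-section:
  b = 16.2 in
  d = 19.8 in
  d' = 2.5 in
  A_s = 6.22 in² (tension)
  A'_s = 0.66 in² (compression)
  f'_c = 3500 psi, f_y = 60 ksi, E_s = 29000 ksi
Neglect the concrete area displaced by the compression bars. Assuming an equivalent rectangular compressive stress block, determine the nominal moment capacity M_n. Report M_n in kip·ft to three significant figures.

Assume both steels yield.
a = (A_s − A'_s) f_y/(0.85 f'_c b) = (6.22 − 0.66) × 60/(0.85 × 3.5 × 16.2) = 6.922 in.
c = a/β₁ = 6.922/0.85 = 8.144 in; ε'_s = 0.003(c − d')/c = 0.0021 ≥ ε_y = 0.0021, so the compression steel yields.
M_n = (A_s − A'_s) f_y (d − a/2) + A'_s f_y (d − d') = 333.6 × (19.8 − 3.461) + 39.6 × (19.8 − 2.5) = 5450.7 + 685.1 = 6135.8 kip·in = 6135.8/12 = 511.32 kip·ft.

M_n ≈ 511 kip·ft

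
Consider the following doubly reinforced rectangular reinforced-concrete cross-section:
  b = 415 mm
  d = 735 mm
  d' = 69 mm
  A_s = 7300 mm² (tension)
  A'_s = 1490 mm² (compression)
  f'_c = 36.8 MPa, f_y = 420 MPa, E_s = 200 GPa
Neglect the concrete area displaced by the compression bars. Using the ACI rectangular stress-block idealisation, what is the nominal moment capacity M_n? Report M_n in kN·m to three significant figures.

M_n ≈ 1980 kN·m

Assume both tension and compression steel yield.
Net tension couple steel: A_s − A'_s = 5810 mm².
a = (A_s − A'_s) f_y / (0.85 f'_c b) = 2440200/(0.85 × 36.8 × 415) = 187.98 mm.
c = a/β₁ = 187.98/0.787 = 238.86 mm; ε'_s = 0.003(c − d')/c = 0.0021 ≥ f_y/E_s = 0.0021, so compression steel does yield.
M_n = (A_s − A'_s) f_y (d − a/2) + A'_s f_y (d − d') = [2440200 × (735 − 93.99) + 625800 × (735 − 69)] × 10⁻⁶ = 1564.19 + 416.78 = 1980.97 kN·m.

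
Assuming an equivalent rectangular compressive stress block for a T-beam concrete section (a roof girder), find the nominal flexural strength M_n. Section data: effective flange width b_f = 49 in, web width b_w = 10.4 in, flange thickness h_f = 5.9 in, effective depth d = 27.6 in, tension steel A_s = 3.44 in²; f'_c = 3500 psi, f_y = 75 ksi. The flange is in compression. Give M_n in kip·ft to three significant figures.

Tension: T = A_s f_y = 3.44 × 75 = 258 kips.
Try a within the flange: a = T/(0.85 f'_c b_f) = 258/(0.85 × 3.5 × 49) = 1.770 in.
Since a = 1.770 ≤ h_f = 5.9 in, the stress block lies entirely in the flange; analyse as a rectangular beam of width b_f.
M_n = T(d − a/2) = 258 × (27.6 − 0.885) = 6892.5 kip·in.
M_n = 6892.5/12 = 574.38 kip·ft.

M_n ≈ 574 kip·ft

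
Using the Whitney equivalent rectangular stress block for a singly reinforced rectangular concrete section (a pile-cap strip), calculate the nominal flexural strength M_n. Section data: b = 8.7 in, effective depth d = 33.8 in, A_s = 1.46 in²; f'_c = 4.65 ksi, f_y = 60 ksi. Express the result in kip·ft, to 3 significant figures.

T = A_s f_y = 1.46 × 60 = 87.6 kips.
a = T/(0.85 f'_c b) = 87.6/(0.85 × 4.65 × 8.7) = 2.547 in.
M_n = T(d − a/2) = 87.6 × (33.8 − 1.2735) = 2849.3 kip·in = 2849.3/12 = 237.44 kip·ft.

M_n ≈ 237 kip·ft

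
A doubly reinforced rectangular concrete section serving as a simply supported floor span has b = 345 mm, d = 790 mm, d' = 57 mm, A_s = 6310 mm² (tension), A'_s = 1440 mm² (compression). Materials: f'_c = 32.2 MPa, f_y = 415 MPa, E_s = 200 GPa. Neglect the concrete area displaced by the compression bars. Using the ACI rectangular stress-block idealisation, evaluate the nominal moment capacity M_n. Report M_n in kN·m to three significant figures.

Assume both tension and compression steel yield.
Net tension couple steel: A_s − A'_s = 4870 mm².
a = (A_s − A'_s) f_y / (0.85 f'_c b) = 2021050/(0.85 × 32.2 × 345) = 214.03 mm.
c = a/β₁ = 214.03/0.82 = 261.01 mm; ε'_s = 0.003(c − d')/c = 0.0023 ≥ f_y/E_s = 0.0021, so compression steel does yield.
M_n = (A_s − A'_s) f_y (d − a/2) + A'_s f_y (d − d') = [2021050 × (790 − 107.015) + 597600 × (790 − 57)] × 10⁻⁶ = 1380.35 + 438.04 = 1818.39 kN·m.

M_n ≈ 1820 kN·m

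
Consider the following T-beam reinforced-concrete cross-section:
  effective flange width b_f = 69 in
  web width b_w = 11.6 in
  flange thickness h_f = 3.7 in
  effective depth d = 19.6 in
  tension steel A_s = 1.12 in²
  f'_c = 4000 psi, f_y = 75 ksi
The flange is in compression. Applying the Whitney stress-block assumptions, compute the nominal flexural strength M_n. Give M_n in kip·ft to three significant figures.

Tension: T = A_s f_y = 1.12 × 75 = 84 kips.
Try a within the flange: a = T/(0.85 f'_c b_f) = 84/(0.85 × 4 × 69) = 0.358 in.
Since a = 0.358 ≤ h_f = 3.7 in, the stress block lies entirely in the flange; analyse as a rectangular beam of width b_f.
M_n = T(d − a/2) = 84 × (19.6 − 0.179) = 1631.4 kip·in.
M_n = 1631.4/12 = 135.95 kip·ft.

M_n ≈ 136 kip·ft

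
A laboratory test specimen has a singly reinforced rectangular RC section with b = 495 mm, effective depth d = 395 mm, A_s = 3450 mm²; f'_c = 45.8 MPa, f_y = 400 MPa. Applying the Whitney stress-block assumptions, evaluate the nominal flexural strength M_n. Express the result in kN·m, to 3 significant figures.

T = A_s f_y = 3450 × 400 = 1380000 N = 1380 kN.
From C = T: a = T/(0.85 f'_c b) = 1380000/(0.85 × 45.8 × 495) = 71.61 mm.
M_n = T(d − a/2) = 1380 kN × (395 − 35.805) mm = 495.69 kN·m.

M_n ≈ 496 kN·m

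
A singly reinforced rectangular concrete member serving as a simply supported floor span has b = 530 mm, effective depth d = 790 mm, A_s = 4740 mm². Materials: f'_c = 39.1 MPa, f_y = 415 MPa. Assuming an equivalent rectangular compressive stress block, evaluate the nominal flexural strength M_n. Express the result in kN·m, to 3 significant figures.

T = A_s f_y = 4740 × 415 = 1967100 N = 1967.1 kN.
From C = T: a = T/(0.85 f'_c b) = 1967100/(0.85 × 39.1 × 530) = 111.67 mm.
M_n = T(d − a/2) = 1967.1 kN × (790 − 55.835) mm = 1444.18 kN·m.

M_n ≈ 1440 kN·m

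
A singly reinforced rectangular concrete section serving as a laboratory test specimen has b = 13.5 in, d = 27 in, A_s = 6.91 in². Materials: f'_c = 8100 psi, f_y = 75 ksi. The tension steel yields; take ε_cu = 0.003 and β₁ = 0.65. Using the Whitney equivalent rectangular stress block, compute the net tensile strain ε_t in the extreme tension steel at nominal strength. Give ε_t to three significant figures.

a = A_s f_y/(0.85 f'_c b) = 5.576 in.
β₁ = 0.65, so c = a/β₁ = 5.576/0.65 = 8.578 in.
From the linear strain diagram with ε_cu = 0.003: ε_t = 0.003 (d − c)/c = 0.003 × (27 − 8.578)/8.578 = 0.00644.
Since ε_t ≥ 0.005, the section is tension-controlled.

ε_t ≈ 0.00644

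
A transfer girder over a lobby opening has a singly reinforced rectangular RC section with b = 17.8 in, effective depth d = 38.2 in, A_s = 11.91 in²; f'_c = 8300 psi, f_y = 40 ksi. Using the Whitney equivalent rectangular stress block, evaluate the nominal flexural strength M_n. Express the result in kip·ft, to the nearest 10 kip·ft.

M_n ≈ 1440 kip·ft

T = A_s f_y = 11.91 × 40 = 476.4 kips.
a = T/(0.85 f'_c b) = 476.4/(0.85 × 8.3 × 17.8) = 3.794 in.
M_n = T(d − a/2) = 476.4 × (38.2 − 1.897) = 17294.7 kip·in = 17294.7/12 = 1441.23 kip·ft.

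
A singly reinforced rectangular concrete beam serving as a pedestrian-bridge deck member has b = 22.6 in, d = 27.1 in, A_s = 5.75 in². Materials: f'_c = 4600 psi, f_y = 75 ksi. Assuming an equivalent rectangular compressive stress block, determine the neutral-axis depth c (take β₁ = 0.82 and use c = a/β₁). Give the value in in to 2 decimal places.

T = A_s f_y = 5.75 × 75 = 431.25 kips.
a = T/(0.85 f'_c b) = 431.25/(0.85 × 4.6 × 22.6) = 4.8803 in.
With β₁ = 0.82, c = a/β₁ = 4.8803/0.82 = 5.95 in.

c ≈ 5.95 in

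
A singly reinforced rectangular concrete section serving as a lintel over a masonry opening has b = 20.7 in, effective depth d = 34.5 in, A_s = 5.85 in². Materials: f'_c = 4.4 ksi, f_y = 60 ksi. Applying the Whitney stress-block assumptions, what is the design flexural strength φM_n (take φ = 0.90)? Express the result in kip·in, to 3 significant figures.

φM_n ≈ 10200 kip·in

T = A_s f_y = 5.85 × 60 = 351 kips.
a = T/(0.85 f'_c b) = 351/(0.85 × 4.4 × 20.7) = 4.534 in.
M_n = T(d − a/2) = 351 × (34.5 − 2.267) = 11313.8 kip·in.
φM_n = 0.90 × 11313.8 = 10182.4 kip·in.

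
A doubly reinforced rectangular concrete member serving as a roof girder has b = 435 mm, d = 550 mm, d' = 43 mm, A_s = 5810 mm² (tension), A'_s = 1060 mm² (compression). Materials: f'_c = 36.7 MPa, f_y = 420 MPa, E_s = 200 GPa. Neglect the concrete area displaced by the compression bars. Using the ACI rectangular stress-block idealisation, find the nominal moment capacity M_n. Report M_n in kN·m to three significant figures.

M_n ≈ 1180 kN·m

Assume both tension and compression steel yield.
Net tension couple steel: A_s − A'_s = 4750 mm².
a = (A_s − A'_s) f_y / (0.85 f'_c b) = 1995000/(0.85 × 36.7 × 435) = 147.02 mm.
c = a/β₁ = 147.02/0.788 = 186.57 mm; ε'_s = 0.003(c − d')/c = 0.0023 ≥ f_y/E_s = 0.0021, so compression steel does yield.
M_n = (A_s − A'_s) f_y (d − a/2) + A'_s f_y (d − d') = [1995000 × (550 − 73.51) + 445200 × (550 − 43)] × 10⁻⁶ = 950.60 + 225.72 = 1176.32 kN·m.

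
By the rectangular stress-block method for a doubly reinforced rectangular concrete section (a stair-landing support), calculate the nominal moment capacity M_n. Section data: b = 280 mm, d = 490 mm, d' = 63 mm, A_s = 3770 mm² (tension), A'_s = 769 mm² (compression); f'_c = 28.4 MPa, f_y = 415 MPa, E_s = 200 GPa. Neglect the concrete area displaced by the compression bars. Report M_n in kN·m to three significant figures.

M_n ≈ 632 kN·m

Assume both tension and compression steel yield.
Net tension couple steel: A_s − A'_s = 3001 mm².
a = (A_s − A'_s) f_y / (0.85 f'_c b) = 1245415/(0.85 × 28.4 × 280) = 184.25 mm.
c = a/β₁ = 184.25/0.847 = 217.53 mm; ε'_s = 0.003(c − d')/c = 0.0021 ≥ f_y/E_s = 0.0021, so compression steel does yield.
M_n = (A_s − A'_s) f_y (d − a/2) + A'_s f_y (d − d') = [1245415 × (490 − 92.125) + 319135 × (490 − 63)] × 10⁻⁶ = 495.52 + 136.27 = 631.79 kN·m.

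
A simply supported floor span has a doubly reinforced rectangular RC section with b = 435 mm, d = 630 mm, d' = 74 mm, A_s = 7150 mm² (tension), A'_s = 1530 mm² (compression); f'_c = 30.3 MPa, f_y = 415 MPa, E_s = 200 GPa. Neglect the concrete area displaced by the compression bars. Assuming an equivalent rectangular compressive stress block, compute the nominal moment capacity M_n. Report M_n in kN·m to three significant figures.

Assume both tension and compression steel yield.
Net tension couple steel: A_s − A'_s = 5620 mm².
a = (A_s − A'_s) f_y / (0.85 f'_c b) = 2332300/(0.85 × 30.3 × 435) = 208.18 mm.
c = a/β₁ = 208.18/0.834 = 249.62 mm; ε'_s = 0.003(c − d')/c = 0.0021 ≥ f_y/E_s = 0.0021, so compression steel does yield.
M_n = (A_s − A'_s) f_y (d − a/2) + A'_s f_y (d − d') = [2332300 × (630 − 104.09) + 634950 × (630 − 74)] × 10⁻⁶ = 1226.58 + 353.03 = 1579.61 kN·m.

M_n ≈ 1580 kN·m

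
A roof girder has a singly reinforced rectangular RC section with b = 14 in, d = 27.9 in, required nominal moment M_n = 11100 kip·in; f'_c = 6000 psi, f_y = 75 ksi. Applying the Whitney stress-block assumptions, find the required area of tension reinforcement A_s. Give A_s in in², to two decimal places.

From M_n = 0.85 f'_c a b (d − a/2):
a = d − √(d² − 2M_n/(0.85 f'_c b)) = 27.9 − √(27.9² − 2 × 11100/(0.85 × 6 × 14)) = 6.279 in.
A_s = 0.85 f'_c a b / f_y = 0.85 × 6 × 6.279 × 14 / 75 = 5.978 in².

A_s ≈ 5.98 in²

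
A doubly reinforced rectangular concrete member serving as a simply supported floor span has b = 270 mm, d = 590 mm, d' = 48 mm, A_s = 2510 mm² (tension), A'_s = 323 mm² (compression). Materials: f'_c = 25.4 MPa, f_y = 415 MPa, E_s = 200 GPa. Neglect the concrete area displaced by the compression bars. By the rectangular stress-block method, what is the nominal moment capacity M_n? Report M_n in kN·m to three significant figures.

M_n ≈ 537 kN·m

Assume both tension and compression steel yield.
Net tension couple steel: A_s − A'_s = 2187 mm².
a = (A_s − A'_s) f_y / (0.85 f'_c b) = 907605/(0.85 × 25.4 × 270) = 155.70 mm.
c = a/β₁ = 155.70/0.85 = 183.18 mm; ε'_s = 0.003(c − d')/c = 0.0022 ≥ f_y/E_s = 0.0021, so compression steel does yield.
M_n = (A_s − A'_s) f_y (d − a/2) + A'_s f_y (d − d') = [907605 × (590 − 77.85) + 134045 × (590 − 48)] × 10⁻⁶ = 464.83 + 72.65 = 537.48 kN·m.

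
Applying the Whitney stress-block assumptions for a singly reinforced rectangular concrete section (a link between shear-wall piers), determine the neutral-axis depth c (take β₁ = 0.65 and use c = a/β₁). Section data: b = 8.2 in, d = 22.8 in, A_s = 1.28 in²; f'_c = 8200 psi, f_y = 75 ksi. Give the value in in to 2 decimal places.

T = A_s f_y = 1.28 × 75 = 96 kips.
a = T/(0.85 f'_c b) = 96/(0.85 × 8.2 × 8.2) = 1.6797 in.
With β₁ = 0.65, c = a/β₁ = 1.6797/0.65 = 2.58 in.

c ≈ 2.58 in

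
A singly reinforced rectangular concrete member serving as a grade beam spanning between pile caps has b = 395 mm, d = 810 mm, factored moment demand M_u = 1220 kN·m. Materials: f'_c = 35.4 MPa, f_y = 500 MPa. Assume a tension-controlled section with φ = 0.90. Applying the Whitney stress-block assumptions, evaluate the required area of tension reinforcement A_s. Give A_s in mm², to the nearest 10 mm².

M_n = M_u/φ = 1220/0.90 = 1355.56 kN·m.
With M_n = 0.85 f'_c a b (d − a/2), solve the quadratic for a:
a = d − √(d² − 2M_n/(0.85 f'_c b)) = 810 − √(810² − 2 × 1355.56×10⁶/(0.85 × 35.4 × 395)) = 155.78 mm.
A_s = 0.85 f'_c a b / f_y = 0.85 × 35.4 × 155.78 × 395 / 500 = 3703.1 mm².

A_s ≈ 3700 mm²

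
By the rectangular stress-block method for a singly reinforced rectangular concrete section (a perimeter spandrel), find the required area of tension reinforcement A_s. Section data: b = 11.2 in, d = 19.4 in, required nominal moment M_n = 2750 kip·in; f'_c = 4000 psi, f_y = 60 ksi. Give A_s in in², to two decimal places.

From M_n = 0.85 f'_c a b (d − a/2):
a = d − √(d² − 2M_n/(0.85 f'_c b)) = 19.4 − √(19.4² − 2 × 2750/(0.85 × 4 × 11.2)) = 4.171 in.
A_s = 0.85 f'_c a b / f_y = 0.85 × 4 × 4.171 × 11.2 / 60 = 2.647 in².

A_s ≈ 2.65 in²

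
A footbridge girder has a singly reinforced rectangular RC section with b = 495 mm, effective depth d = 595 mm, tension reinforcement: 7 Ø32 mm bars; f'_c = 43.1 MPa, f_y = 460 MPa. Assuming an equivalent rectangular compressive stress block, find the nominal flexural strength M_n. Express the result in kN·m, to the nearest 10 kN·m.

M_n ≈ 1360 kN·m

A_s = 7 × 804 = 5628 mm².
T = A_s f_y = 5628 × 460 = 2588880 N = 2588.88 kN.
From C = T: a = T/(0.85 f'_c b) = 2588880/(0.85 × 43.1 × 495) = 142.76 mm.
M_n = T(d − a/2) = 2588.88 kN × (595 − 71.38) mm = 1355.59 kN·m.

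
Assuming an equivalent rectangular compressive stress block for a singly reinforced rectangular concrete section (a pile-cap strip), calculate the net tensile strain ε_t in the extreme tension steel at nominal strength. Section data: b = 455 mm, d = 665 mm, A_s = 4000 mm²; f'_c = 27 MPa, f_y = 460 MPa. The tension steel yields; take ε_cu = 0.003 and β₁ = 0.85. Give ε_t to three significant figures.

a = A_s f_y/(0.85 f'_c b) = 176.21 mm.
β₁ = 0.85, so c = a/β₁ = 176.21/0.85 = 207.31 mm.
From the linear strain diagram with ε_cu = 0.003: ε_t = 0.003 (d − c)/c = 0.003 × (665 − 207.31)/207.31 = 0.00662.
Since ε_t ≥ 0.005, the section is tension-controlled.

ε_t ≈ 0.00662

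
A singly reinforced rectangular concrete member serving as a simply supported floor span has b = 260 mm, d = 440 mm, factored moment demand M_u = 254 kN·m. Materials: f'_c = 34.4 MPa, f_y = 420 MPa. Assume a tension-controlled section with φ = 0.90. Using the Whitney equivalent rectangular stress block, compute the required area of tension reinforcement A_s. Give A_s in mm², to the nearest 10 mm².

M_n = M_u/φ = 254/0.90 = 282.222 kN·m.
With M_n = 0.85 f'_c a b (d − a/2), solve the quadratic for a:
a = d − √(d² − 2M_n/(0.85 f'_c b)) = 440 − √(440² − 2 × 282.222×10⁶/(0.85 × 34.4 × 260)) = 94.52 mm.
A_s = 0.85 f'_c a b / f_y = 0.85 × 34.4 × 94.52 × 260 / 420 = 1710.9 mm².

A_s ≈ 1710 mm²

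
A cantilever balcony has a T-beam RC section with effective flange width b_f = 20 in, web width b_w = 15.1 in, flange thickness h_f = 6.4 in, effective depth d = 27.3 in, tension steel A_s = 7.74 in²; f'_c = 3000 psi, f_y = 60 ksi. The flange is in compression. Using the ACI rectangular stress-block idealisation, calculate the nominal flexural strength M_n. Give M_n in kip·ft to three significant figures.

Tension: T = A_s f_y = 7.74 × 60 = 464.4 kips.
Try a within the flange: a = T/(0.85 f'_c b_f) = 464.4/(0.85 × 3 × 20) = 9.106 in.
a = 9.106 > h_f = 6.4 in: the block extends into the web. Split into flange-overhang and web parts.
C_f = 0.85 f'_c (b_f − b_w) h_f = 0.85 × 3 × (20 − 15.1) × 6.4 = 80.0 kips.
Remaining web compression depth: a_w = (T − C_f)/(0.85 f'_c b_w) = (464.4 − 80.0)/(0.85 × 3 × 15.1) = 9.983 in.
M_n = C_f(d − h_f/2) + (T − C_f)(d − a_w/2) = 80.0 × (27.3 − 3.2) + 384.4 × (27.3 − 4.9915) = 1928.0 + 8575.4 = 10503.4 kip·in.
M_n = 10503.4/12 = 875.28 kip·ft.

M_n ≈ 875 kip·ft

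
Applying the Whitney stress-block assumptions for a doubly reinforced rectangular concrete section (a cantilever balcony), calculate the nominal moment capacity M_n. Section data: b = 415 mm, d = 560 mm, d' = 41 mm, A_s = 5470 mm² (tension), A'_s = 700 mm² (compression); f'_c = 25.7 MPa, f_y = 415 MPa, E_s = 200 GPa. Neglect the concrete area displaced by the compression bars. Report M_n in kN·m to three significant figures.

M_n ≈ 1040 kN·m

Assume both tension and compression steel yield.
Net tension couple steel: A_s − A'_s = 4770 mm².
a = (A_s − A'_s) f_y / (0.85 f'_c b) = 1979550/(0.85 × 25.7 × 415) = 218.36 mm.
c = a/β₁ = 218.36/0.85 = 256.89 mm; ε'_s = 0.003(c − d')/c = 0.0025 ≥ f_y/E_s = 0.0021, so compression steel does yield.
M_n = (A_s − A'_s) f_y (d − a/2) + A'_s f_y (d − d') = [1979550 × (560 − 109.18) + 290500 × (560 − 41)] × 10⁻⁶ = 892.42 + 150.77 = 1043.19 kN·m.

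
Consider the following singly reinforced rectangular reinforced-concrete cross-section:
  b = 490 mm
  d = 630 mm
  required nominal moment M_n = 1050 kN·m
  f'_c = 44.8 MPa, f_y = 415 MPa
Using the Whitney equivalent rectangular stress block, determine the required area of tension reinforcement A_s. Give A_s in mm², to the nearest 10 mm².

A_s ≈ 4350 mm²

With M_n = 0.85 f'_c a b (d − a/2), solve the quadratic for a:
a = d − √(d² − 2M_n/(0.85 f'_c b)) = 630 − √(630² − 2 × 1050×10⁶/(0.85 × 44.8 × 490)) = 96.75 mm.
A_s = 0.85 f'_c a b / f_y = 0.85 × 44.8 × 96.75 × 490 / 415 = 4350.1 mm².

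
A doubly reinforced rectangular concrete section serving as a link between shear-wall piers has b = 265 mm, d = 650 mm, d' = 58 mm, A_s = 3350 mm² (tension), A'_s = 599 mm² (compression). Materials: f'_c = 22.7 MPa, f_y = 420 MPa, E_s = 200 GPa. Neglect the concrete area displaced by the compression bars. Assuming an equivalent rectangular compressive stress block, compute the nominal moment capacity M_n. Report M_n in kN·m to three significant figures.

M_n ≈ 769 kN·m

Assume both tension and compression steel yield.
Net tension couple steel: A_s − A'_s = 2751 mm².
a = (A_s − A'_s) f_y / (0.85 f'_c b) = 1155420/(0.85 × 22.7 × 265) = 225.97 mm.
c = a/β₁ = 225.97/0.85 = 265.85 mm; ε'_s = 0.003(c − d')/c = 0.0023 ≥ f_y/E_s = 0.0021, so compression steel does yield.
M_n = (A_s − A'_s) f_y (d − a/2) + A'_s f_y (d − d') = [1155420 × (650 − 112.985) + 251580 × (650 − 58)] × 10⁻⁶ = 620.48 + 148.94 = 769.42 kN·m.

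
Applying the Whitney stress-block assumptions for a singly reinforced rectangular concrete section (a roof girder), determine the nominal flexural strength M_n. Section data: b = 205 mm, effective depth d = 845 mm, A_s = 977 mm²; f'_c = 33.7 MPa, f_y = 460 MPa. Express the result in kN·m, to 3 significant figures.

M_n ≈ 363 kN·m

T = A_s f_y = 977 × 460 = 449420 N = 449.42 kN.
From C = T: a = T/(0.85 f'_c b) = 449420/(0.85 × 33.7 × 205) = 76.53 mm.
M_n = T(d − a/2) = 449.42 kN × (845 − 38.265) mm = 362.56 kN·m.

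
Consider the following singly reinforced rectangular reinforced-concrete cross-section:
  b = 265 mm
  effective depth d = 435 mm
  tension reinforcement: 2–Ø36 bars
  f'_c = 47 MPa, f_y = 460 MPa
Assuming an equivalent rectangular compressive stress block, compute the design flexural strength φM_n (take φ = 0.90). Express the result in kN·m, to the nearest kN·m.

φM_n ≈ 329 kN·m

A_s = 2 × 1018 = 2036 mm².
T = A_s f_y = 2036 × 460 = 936560 N = 936.56 kN.
From C = T: a = T/(0.85 f'_c b) = 936560/(0.85 × 47 × 265) = 88.47 mm.
M_n = T(d − a/2) = 936.56 kN × (435 − 44.235) mm = 365.97 kN·m.
φM_n = 0.90 × 365.97 = 329.37 kN·m.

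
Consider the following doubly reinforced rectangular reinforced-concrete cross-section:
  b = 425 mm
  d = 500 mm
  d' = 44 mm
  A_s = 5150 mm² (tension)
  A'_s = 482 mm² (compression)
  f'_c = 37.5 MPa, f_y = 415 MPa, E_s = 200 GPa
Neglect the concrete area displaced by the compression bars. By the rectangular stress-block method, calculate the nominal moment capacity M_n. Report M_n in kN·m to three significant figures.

Assume both tension and compression steel yield.
Net tension couple steel: A_s − A'_s = 4668 mm².
a = (A_s − A'_s) f_y / (0.85 f'_c b) = 1937220/(0.85 × 37.5 × 425) = 143.00 mm.
c = a/β₁ = 143.00/0.782 = 182.86 mm; ε'_s = 0.003(c − d')/c = 0.0023 ≥ f_y/E_s = 0.0021, so compression steel does yield.
M_n = (A_s − A'_s) f_y (d − a/2) + A'_s f_y (d − d') = [1937220 × (500 − 71.5) + 200030 × (500 − 44)] × 10⁻⁶ = 830.10 + 91.21 = 921.31 kN·m.

M_n ≈ 921 kN·m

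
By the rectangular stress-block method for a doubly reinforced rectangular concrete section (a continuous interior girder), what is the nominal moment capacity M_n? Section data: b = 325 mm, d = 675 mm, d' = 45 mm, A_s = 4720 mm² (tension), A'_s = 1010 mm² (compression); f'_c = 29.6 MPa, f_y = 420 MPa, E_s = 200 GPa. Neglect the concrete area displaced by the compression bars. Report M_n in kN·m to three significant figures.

Assume both tension and compression steel yield.
Net tension couple steel: A_s − A'_s = 3710 mm².
a = (A_s − A'_s) f_y / (0.85 f'_c b) = 1558200/(0.85 × 29.6 × 325) = 190.56 mm.
c = a/β₁ = 190.56/0.839 = 227.13 mm; ε'_s = 0.003(c − d')/c = 0.0024 ≥ f_y/E_s = 0.0021, so compression steel does yield.
M_n = (A_s − A'_s) f_y (d − a/2) + A'_s f_y (d − d') = [1558200 × (675 − 95.28) + 424200 × (675 − 45)] × 10⁻⁶ = 903.32 + 267.25 = 1170.57 kN·m.

M_n ≈ 1170 kN·m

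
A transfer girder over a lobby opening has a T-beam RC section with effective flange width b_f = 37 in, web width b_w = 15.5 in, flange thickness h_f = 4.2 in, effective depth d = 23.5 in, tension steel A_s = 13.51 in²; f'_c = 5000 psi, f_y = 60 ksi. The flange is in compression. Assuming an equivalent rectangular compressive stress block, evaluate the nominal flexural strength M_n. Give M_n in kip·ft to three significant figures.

Tension: T = A_s f_y = 13.51 × 60 = 810.6 kips.
Try a within the flange: a = T/(0.85 f'_c b_f) = 810.6/(0.85 × 5 × 37) = 5.155 in.
a = 5.155 > h_f = 4.2 in: the block extends into the web. Split into flange-overhang and web parts.
C_f = 0.85 f'_c (b_f − b_w) h_f = 0.85 × 5 × (37 − 15.5) × 4.2 = 383.8 kips.
Remaining web compression depth: a_w = (T − C_f)/(0.85 f'_c b_w) = (810.6 − 383.8)/(0.85 × 5 × 15.5) = 6.479 in.
M_n = C_f(d − h_f/2) + (T − C_f)(d − a_w/2) = 383.8 × (23.5 − 2.1) + 426.8 × (23.5 − 3.2395) = 8213.3 + 8647.2 = 16860.5 kip·in.
M_n = 16860.5/12 = 1405.04 kip·ft.

M_n ≈ 1410 kip·ft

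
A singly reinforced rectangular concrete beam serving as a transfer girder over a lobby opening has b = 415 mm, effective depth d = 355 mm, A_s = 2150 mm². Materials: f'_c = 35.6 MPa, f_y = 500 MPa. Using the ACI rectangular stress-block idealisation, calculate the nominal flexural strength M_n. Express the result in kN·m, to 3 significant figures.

M_n ≈ 336 kN·m

T = A_s f_y = 2150 × 500 = 1075000 N = 1075 kN.
From C = T: a = T/(0.85 f'_c b) = 1075000/(0.85 × 35.6 × 415) = 85.60 mm.
M_n = T(d − a/2) = 1075 kN × (355 − 42.8) mm = 335.62 kN·m.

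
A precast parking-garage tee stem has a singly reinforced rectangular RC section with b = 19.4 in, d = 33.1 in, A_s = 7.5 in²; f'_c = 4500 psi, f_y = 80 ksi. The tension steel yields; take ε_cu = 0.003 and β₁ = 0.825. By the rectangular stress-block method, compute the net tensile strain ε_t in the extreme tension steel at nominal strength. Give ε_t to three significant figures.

ε_t ≈ 0.00713

a = A_s f_y/(0.85 f'_c b) = 8.086 in.
β₁ = 0.825, so c = a/β₁ = 8.086/0.825 = 9.801 in.
From the linear strain diagram with ε_cu = 0.003: ε_t = 0.003 (d − c)/c = 0.003 × (33.1 − 9.801)/9.801 = 0.00713.
Since ε_t ≥ 0.005, the section is tension-controlled.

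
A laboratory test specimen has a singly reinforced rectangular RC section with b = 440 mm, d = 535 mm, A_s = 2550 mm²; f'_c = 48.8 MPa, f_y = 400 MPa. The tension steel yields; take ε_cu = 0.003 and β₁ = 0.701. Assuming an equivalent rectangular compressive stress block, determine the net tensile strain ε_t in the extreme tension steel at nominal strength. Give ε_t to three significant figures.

a = A_s f_y/(0.85 f'_c b) = 55.89 mm.
β₁ = 0.701, so c = a/β₁ = 55.89/0.701 = 79.73 mm.
From the linear strain diagram with ε_cu = 0.003: ε_t = 0.003 (d − c)/c = 0.003 × (535 − 79.73)/79.73 = 0.0171.
Since ε_t ≥ 0.005, the section is tension-controlled.

ε_t ≈ 0.0171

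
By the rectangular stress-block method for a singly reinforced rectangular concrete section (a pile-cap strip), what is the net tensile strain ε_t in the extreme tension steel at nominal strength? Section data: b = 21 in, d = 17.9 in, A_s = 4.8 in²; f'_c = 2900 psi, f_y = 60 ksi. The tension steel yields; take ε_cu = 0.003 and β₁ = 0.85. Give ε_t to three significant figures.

ε_t ≈ 0.00520

a = A_s f_y/(0.85 f'_c b) = 5.564 in.
β₁ = 0.85, so c = a/β₁ = 5.564/0.85 = 6.546 in.
From the linear strain diagram with ε_cu = 0.003: ε_t = 0.003 (d − c)/c = 0.003 × (17.9 − 6.546)/6.546 = 0.00520.
Since ε_t ≥ 0.005, the section is tension-controlled.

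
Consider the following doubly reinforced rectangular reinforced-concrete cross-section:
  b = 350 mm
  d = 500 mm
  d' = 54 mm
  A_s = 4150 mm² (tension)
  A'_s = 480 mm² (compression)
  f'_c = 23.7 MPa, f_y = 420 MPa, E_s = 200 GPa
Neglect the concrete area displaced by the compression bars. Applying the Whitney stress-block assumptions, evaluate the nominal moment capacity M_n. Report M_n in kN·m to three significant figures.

M_n ≈ 692 kN·m

Assume both tension and compression steel yield.
Net tension couple steel: A_s − A'_s = 3670 mm².
a = (A_s − A'_s) f_y / (0.85 f'_c b) = 1541400/(0.85 × 23.7 × 350) = 218.62 mm.
c = a/β₁ = 218.62/0.85 = 257.20 mm; ε'_s = 0.003(c − d')/c = 0.0024 ≥ f_y/E_s = 0.0021, so compression steel does yield.
M_n = (A_s − A'_s) f_y (d − a/2) + A'_s f_y (d − d') = [1541400 × (500 − 109.31) + 201600 × (500 − 54)] × 10⁻⁶ = 602.21 + 89.91 = 692.12 kN·m.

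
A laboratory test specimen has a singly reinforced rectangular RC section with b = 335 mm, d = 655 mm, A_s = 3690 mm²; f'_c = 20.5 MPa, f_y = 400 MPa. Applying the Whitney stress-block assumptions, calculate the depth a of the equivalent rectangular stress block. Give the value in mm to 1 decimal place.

a ≈ 252.9 mm

T = A_s f_y = 3690 × 400 = 1476000 N = 1476 kN.
Setting C = 0.85 f'_c a b equal to T: a = 1476000/(0.85 × 20.5 × 335) = 252.9 mm.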